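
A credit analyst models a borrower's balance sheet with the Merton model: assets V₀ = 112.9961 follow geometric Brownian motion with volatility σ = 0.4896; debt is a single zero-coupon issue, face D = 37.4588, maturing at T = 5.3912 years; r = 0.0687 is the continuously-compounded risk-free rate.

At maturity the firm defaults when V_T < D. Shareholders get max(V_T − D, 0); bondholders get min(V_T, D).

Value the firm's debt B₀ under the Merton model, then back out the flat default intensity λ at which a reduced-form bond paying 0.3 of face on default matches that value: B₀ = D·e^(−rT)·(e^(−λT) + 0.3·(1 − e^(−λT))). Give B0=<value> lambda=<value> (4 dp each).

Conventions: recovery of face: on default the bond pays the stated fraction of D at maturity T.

Apply the equity-as-call identities (strike 37.4588, horizon 5.3912 years):
d₁ = [ln(V₀/D) + (r + σ²/2)T] / (σ√T)
   = [ln(112.9961/37.4588) + (0.0687 + 0.5·0.4896²)·5.3912] / (0.4896·√5.3912)
   = [1.104112 + 1.016533] / 1.136800 = 1.865450
d₂ = d₁ − σ√T = 1.865450 − 1.136800 = 0.728650
N(d₁) = 0.968941,  N(d₂) = 0.766892,  e^(−rT) = 0.690475
E₀ = V₀·N(d₁) − D·e^(−rT)·N(d₂)
   = 112.9961·0.968941 − 37.4588·0.690475·0.766892 = 89.651357
B₀ = V₀ − E₀ = 112.9961 − 89.651357 = 23.344743
e^(−λT) = (B₀·e^(rT)/D − 0.3)/(1 − 0.3) = (23.3447·1.448278/37.4588 − 0.3)/0.7 = 0.86083077
λ = −ln(0.86083077)/5.3912 = 0.027797

B0=23.3447 lambda=0.0278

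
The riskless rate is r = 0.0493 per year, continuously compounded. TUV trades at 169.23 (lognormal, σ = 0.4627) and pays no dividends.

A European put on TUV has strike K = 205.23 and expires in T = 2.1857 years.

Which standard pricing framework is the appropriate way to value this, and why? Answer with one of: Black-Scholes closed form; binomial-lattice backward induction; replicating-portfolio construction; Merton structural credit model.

Key observation: a European claim on TUV (strike 205.23) — a lognormal (GBM) underlying with constant rate and volatility — has an exact closed-form value; no lattice or capital structure is involved.

framework: Black-Scholes closed form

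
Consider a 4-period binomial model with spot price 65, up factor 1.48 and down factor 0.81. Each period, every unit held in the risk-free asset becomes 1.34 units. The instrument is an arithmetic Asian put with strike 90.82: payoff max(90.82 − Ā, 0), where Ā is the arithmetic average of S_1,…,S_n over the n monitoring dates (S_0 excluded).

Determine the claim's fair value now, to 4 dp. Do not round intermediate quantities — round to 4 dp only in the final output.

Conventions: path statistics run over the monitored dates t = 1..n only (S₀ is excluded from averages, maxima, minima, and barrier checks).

price = 0.8441

Risk-neutral up-probability p* = (R−d)/(u−d) = (1.34−0.81)/(1.48−0.81) = 0.7910; the claim prices as the p*-weighted sum of path payoffs discounted by R^4.
Enumerate all 2^4 = 16 price paths (U = up ×1.48, D = down ×0.81); each path with k up-moves has probability p*^k·(1−p*)^(4−k).
DDDD: Ā=39.4551, payoff=51.3649, prob=0.001906
UDDD: Ā=72.0909, payoff=18.7291, prob=0.007217
DUDD: Ā=61.2034, payoff=29.6166, prob=0.007217
UUDD: Ā=111.8284, payoff=0.0000, prob=0.027322
DDUD: Ā=52.3845, payoff=38.4355, prob=0.007217
UDUD: Ā=95.7149, payoff=0.0000, prob=0.027322
DUUD: Ā=84.8274, payoff=5.9926, prob=0.027322
UUUD: Ā=154.9932, payoff=0.0000, prob=0.103432
DDDU: Ā=45.2412, payoff=45.5788, prob=0.007217
UDDU: Ā=82.6629, payoff=8.1571, prob=0.027322
DUDU: Ā=71.7754, payoff=19.0446, prob=0.027322
UUDU: Ā=131.1452, payoff=0.0000, prob=0.103432
DDUU: Ā=62.9566, payoff=27.8634, prob=0.027322
UDUU: Ā=115.0317, payoff=0.0000, prob=0.103432
DUUU: Ā=104.1442, payoff=0.0000, prob=0.103432
UUUU: Ā=190.2882, payoff=0.0000, prob=0.391565
Price = Σ prob·payoff / R^4 = 2.721378 / 3.224179 = 0.8441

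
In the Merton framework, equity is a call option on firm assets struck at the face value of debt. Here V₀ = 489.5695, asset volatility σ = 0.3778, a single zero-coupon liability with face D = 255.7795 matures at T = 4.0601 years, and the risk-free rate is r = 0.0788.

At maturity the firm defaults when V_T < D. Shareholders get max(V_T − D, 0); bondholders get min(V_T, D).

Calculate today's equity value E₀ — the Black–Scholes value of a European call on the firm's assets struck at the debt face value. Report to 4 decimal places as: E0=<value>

E0=314.3516

Work the structural quantities from V₀ = 489.5695 against face 255.7795:
d₁ = [ln(V₀/D) + (r + σ²/2)T] / (σ√T)
   = [ln(489.5695/255.7795) + (0.0788 + 0.5·0.3778²)·4.0601] / (0.3778·√4.0601)
   = [0.649211 + 0.609691] / 0.761255 = 1.653718
d₂ = d₁ − σ√T = 1.653718 − 0.761255 = 0.892462
N(d₁) = 0.950908,  N(d₂) = 0.813927,  e^(−rT) = 0.726196
E₀ = V₀·N(d₁) − D·e^(−rT)·N(d₂)
   = 489.5695·0.950908 − 255.7795·0.726196·0.813927 = 314.351615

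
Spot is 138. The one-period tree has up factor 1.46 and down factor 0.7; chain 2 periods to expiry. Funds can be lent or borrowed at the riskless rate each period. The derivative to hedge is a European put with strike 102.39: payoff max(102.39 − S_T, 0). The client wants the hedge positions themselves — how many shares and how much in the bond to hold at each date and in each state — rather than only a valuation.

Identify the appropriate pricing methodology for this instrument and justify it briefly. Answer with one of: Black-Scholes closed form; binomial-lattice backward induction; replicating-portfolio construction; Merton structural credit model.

Key observation: the task asks for the hedge itself — share and bond holdings at every node of the 2-period tree on spot 138 with factors 1.46/0.7 — which is exactly what the replicating-portfolio construction produces.

framework: replicating-portfolio construction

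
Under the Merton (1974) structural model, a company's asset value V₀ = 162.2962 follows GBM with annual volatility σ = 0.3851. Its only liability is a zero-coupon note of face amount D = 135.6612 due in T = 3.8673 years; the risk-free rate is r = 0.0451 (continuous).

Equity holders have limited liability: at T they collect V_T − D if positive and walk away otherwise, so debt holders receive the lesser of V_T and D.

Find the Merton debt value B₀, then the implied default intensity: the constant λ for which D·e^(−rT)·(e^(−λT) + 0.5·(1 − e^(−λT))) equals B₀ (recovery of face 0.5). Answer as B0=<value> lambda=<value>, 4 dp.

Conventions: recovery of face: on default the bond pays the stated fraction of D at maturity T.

Work the structural quantities from V₀ = 162.2962 against face 135.6612:
d₁ = [ln(V₀/D) + (r + σ²/2)T] / (σ√T)
   = [ln(162.2962/135.6612) + (0.0451 + 0.5·0.3851²)·3.8673] / (0.3851·√3.8673)
   = [0.179262 + 0.461179] / 0.757317 = 0.845673
d₂ = d₁ − σ√T = 0.845673 − 0.757317 = 0.088356
N(d₁) = 0.801132,  N(d₂) = 0.535203,  e^(−rT) = 0.839948
E₀ = V₀·N(d₁) − D·e^(−rT)·N(d₂)
   = 162.2962·0.801132 − 135.6612·0.839948·0.535203 = 69.035205
B₀ = V₀ − E₀ = 162.2962 − 69.035205 = 93.260995
e^(−λT) = (B₀·e^(rT)/D − 0.5)/(1 − 0.5) = (93.2610·1.190550/135.6612 − 0.5)/0.5 = 0.63689937
λ = −ln(0.63689937)/3.8673 = 0.116656

B0=93.2610 lambda=0.1167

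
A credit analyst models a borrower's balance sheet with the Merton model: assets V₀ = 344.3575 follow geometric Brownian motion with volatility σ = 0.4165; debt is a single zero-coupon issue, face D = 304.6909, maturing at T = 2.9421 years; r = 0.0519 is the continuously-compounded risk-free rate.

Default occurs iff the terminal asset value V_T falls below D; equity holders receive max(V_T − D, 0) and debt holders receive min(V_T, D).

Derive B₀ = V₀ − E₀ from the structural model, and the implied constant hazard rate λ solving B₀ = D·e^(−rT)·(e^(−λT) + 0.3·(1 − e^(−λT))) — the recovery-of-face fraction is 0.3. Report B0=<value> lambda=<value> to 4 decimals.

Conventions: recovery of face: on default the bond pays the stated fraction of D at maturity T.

B0=212.5240 lambda=0.1059

Apply the equity-as-call identities (strike 304.6909, horizon 2.9421 years):
d₁ = [ln(V₀/D) + (r + σ²/2)T] / (σ√T)
   = [ln(344.3575/304.6909) + (0.0519 + 0.5·0.4165²)·2.9421] / (0.4165·√2.9421)
   = [0.122383 + 0.407881] / 0.714404 = 0.742247
d₂ = d₁ − σ√T = 0.742247 − 0.714404 = 0.027843
N(d₁) = 0.771031,  N(d₂) = 0.511106,  e^(−rT) = 0.858391
E₀ = V₀·N(d₁) − D·e^(−rT)·N(d₂)
   = 344.3575·0.771031 − 304.6909·0.858391·0.511106 = 131.833503
B₀ = V₀ − E₀ = 344.3575 − 131.833503 = 212.523997
e^(−λT) = (B₀·e^(rT)/D − 0.3)/(1 − 0.3) = (212.5240·1.164970/304.6909 − 0.3)/0.7 = 0.73224902
λ = −ln(0.73224902)/2.9421 = 0.105923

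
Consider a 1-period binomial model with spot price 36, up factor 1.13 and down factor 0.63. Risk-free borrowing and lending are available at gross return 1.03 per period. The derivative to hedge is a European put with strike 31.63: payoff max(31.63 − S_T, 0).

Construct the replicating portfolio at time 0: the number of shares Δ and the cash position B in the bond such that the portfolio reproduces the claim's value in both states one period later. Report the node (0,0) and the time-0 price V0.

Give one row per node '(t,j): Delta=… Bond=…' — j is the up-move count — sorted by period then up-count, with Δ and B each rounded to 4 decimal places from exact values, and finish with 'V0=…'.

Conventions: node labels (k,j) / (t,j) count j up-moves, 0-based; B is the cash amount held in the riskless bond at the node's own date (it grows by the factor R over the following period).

Arbitrage-free pricing uses the up-move probability p* = (R−d)/(u−d) = 0.8000, discounting each step at R = 1.03.
Expiry values: V(1,0)=8.9500, V(1,1)=0.0000
(0,0): S=36.0000. Δ = (V_up−V_dn)/(S_up−S_dn) = (0.0000−8.9500)/(40.6800−22.6800) = -0.4972. V = [p*·0.0000 + (1−p*)·8.9500]/1.03 = 1.7379. B = V − Δ·S = 19.6379.
Verification: the root portfolio costs Δ(0,0)·S0 + B(0,0) = 1.7379, matching V0.

(0,0): Delta=-0.4972 Bond=19.6379
V0=1.7379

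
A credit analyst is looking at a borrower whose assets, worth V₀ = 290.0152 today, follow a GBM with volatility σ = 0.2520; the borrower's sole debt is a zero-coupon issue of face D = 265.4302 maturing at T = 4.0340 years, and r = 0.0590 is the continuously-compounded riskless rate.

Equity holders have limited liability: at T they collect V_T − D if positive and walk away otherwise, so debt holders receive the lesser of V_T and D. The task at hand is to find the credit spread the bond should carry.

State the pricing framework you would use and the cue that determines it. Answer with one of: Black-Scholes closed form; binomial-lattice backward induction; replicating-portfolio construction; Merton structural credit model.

framework: Merton structural credit model

Key observation: assets follow a GBM and default happens iff V_T < 265.4302; valuing claims on that split (equity as a call, risky debt as the residual) is the structural model's definition.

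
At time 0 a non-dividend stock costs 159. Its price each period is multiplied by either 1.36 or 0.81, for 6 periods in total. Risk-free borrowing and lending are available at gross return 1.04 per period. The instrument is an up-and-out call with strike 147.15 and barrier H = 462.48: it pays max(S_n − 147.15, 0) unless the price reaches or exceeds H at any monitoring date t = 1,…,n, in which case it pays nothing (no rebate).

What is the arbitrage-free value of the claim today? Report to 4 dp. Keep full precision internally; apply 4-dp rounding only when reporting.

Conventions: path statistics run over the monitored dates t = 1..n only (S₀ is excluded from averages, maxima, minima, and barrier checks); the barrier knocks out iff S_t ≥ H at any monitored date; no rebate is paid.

price = 38.9127

Risk-neutral up-probability p* = (R−d)/(u−d) = (1.04−0.81)/(1.36−0.81) = 0.4182; the claim prices as the p*-weighted sum of path payoffs discounted by R^6.
Enumerate all 2^6 = 64 price paths (U = up ×1.36, D = down ×0.81); each path with k up-moves has probability p*^k·(1−p*)^(6−k).
DDDDDD: M=128.7900, payoff=0.0000, prob=0.038790
UDDDDD: M=216.2400, payoff=0.0000, prob=0.027881
DUDDDD: M=175.1544, payoff=0.0000, prob=0.027881
UUDDDD: M=294.0864, payoff=0.0000, prob=0.020039
DDUDDD: M=141.8751, payoff=0.0000, prob=0.027881
UDUDDD: M=238.2100, payoff=0.0000, prob=0.020039
DUUDDD: M=238.2100, payoff=0.0000, prob=0.020039
UUUDDD: M=399.9575, payoff=65.4038, prob=0.014403
DDDUDD: M=128.7900, payoff=0.0000, prob=0.027881
UDDUDD: M=216.2400, payoff=0.0000, prob=0.020039
DUDUDD: M=192.9501, payoff=0.0000, prob=0.020039
UUDUDD: M=323.9656, payoff=65.4038, prob=0.014403
DDUUDD: M=192.9501, payoff=0.0000, prob=0.020039
UDUUDD: M=323.9656, payoff=65.4038, prob=0.014403
DUUUDD: M=323.9656, payoff=65.4038, prob=0.014403
UUUUDD: M=543.9422, payoff=0.0000, prob=0.010352
DDDDUD: M=128.7900, payoff=0.0000, prob=0.027881
UDDDUD: M=216.2400, payoff=0.0000, prob=0.020039
DUDDUD: M=175.1544, payoff=0.0000, prob=0.020039
UUDDUD: M=294.0864, payoff=65.4038, prob=0.014403
DDUDUD: M=156.2896, payoff=0.0000, prob=0.020039
UDUDUD: M=262.4121, payoff=65.4038, prob=0.014403
DUUDUD: M=262.4121, payoff=65.4038, prob=0.014403
UUUDUD: M=440.5932, payoff=209.7305, prob=0.010352
DDDUUD: M=156.2896, payoff=0.0000, prob=0.020039
UDDUUD: M=262.4121, payoff=65.4038, prob=0.014403
DUDUUD: M=262.4121, payoff=65.4038, prob=0.014403
UUDUUD: M=440.5932, payoff=209.7305, prob=0.010352
DDUUUD: M=262.4121, payoff=65.4038, prob=0.014403
UDUUUD: M=440.5932, payoff=209.7305, prob=0.010352
DUUUUD: M=440.5932, payoff=209.7305, prob=0.010352
UUUUUD: M=739.7614, payoff=0.0000, prob=0.007441
DDDDDU: M=128.7900, payoff=0.0000, prob=0.027881
UDDDDU: M=216.2400, payoff=0.0000, prob=0.020039
DUDDDU: M=175.1544, payoff=0.0000, prob=0.020039
UUDDDU: M=294.0864, payoff=65.4038, prob=0.014403
DDUDDU: M=141.8751, payoff=0.0000, prob=0.020039
UDUDDU: M=238.2100, payoff=65.4038, prob=0.014403
DUUDDU: M=238.2100, payoff=65.4038, prob=0.014403
UUUDDU: M=399.9575, payoff=209.7305, prob=0.010352
DDDUDU: M=128.7900, payoff=0.0000, prob=0.020039
UDDUDU: M=216.2400, payoff=65.4038, prob=0.014403
DUDUDU: M=212.5538, payoff=65.4038, prob=0.014403
UUDUDU: M=356.8805, payoff=209.7305, prob=0.010352
DDUUDU: M=212.5538, payoff=65.4038, prob=0.014403
UDUUDU: M=356.8805, payoff=209.7305, prob=0.010352
DUUUDU: M=356.8805, payoff=209.7305, prob=0.010352
UUUUDU: M=599.2067, payoff=0.0000, prob=0.007441
DDDDUU: M=128.7900, payoff=0.0000, prob=0.020039
UDDDUU: M=216.2400, payoff=65.4038, prob=0.014403
DUDDUU: M=212.5538, payoff=65.4038, prob=0.014403
UUDDUU: M=356.8805, payoff=209.7305, prob=0.010352
DDUDUU: M=212.5538, payoff=65.4038, prob=0.014403
UDUDUU: M=356.8805, payoff=209.7305, prob=0.010352
DUUDUU: M=356.8805, payoff=209.7305, prob=0.010352
UUUDUU: M=599.2067, payoff=0.0000, prob=0.007441
DDDUUU: M=212.5538, payoff=65.4038, prob=0.014403
UDDUUU: M=356.8805, payoff=209.7305, prob=0.010352
DUDUUU: M=356.8805, payoff=209.7305, prob=0.010352
UUDUUU: M=599.2067, payoff=0.0000, prob=0.007441
DDUUUU: M=356.8805, payoff=209.7305, prob=0.010352
UDUUUU: M=599.2067, payoff=0.0000, prob=0.007441
DUUUUU: M=599.2067, payoff=0.0000, prob=0.007441
UUUUUU: M=1006.0755, payoff=0.0000, prob=0.005348
Price = Σ prob·payoff / R^6 = 49.236994 / 1.265319 = 38.9127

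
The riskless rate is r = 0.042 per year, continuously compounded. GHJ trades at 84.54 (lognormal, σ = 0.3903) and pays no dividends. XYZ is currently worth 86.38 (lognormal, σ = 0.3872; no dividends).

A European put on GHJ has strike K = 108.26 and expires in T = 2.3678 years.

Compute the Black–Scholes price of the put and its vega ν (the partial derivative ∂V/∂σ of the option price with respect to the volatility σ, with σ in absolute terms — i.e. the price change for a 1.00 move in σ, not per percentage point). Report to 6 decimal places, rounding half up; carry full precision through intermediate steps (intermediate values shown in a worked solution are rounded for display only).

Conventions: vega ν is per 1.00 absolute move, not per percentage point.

price = 28.910030
ν = 51.821445

σ√T = 0.3903·√2.3678 = 0.600580
d₁ = (ln(S/K) + (r+σ²/2)T) / (σ√T) = (ln(84.54/108.26) + (0.042+0.3903²/2)·2.3678) / 0.600580 = (-0.247311 + 0.279796) / 0.600580 = 0.054089
d₂ = d₁ − σ√T = 0.054089 − 0.600580 = -0.546491
e^{−rT} = 0.905337
N(−d₁) = 0.478432,  N(−d₂) = 0.707636
Put price V = K·e^{−rT}·N(−d₂) − S·N(−d₁) = 69.356671 − 40.446641 = 28.910030
φ(d₁) = (1/√(2π))·e^{−d₁²/2} = 0.398359
ν = S·φ(d₁)·√T = 51.821445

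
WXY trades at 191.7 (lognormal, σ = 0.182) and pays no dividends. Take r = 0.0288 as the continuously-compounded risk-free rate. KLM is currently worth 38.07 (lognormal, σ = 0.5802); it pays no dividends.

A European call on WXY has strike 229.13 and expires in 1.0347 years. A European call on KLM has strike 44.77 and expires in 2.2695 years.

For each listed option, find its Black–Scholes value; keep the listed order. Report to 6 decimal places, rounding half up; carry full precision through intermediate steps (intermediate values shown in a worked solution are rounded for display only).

price(WXY call K=229.13) = 4.563671
price(KLM call K=44.77) = 11.661549

[WXY call K=229.13]
σ√T = 0.182·√1.0347 = 0.185131
d₁ = (ln(S/K) + (r+σ²/2)T) / (σ√T) = (ln(191.7/229.13) + (0.0288+0.182²/2)·1.0347) / 0.185131 = (-0.178358 + 0.046936) / 0.185131 = -0.709886
d₂ = d₁ − σ√T = -0.709886 − 0.185131 = -0.895017
e^{−rT} = 0.970640
N(d₁) = 0.238887,  N(d₂) = 0.185389
price = S·N(d₁) − K·e^{−rT}·N(d₂) = 45.794694 − 41.231023 = 4.563671
[KLM call K=44.77]
σ√T = 0.5802·√2.2695 = 0.874063
d₁ = (ln(S/K) + (r+σ²/2)T) / (σ√T) = (ln(38.07/44.77) + (0.0288+0.5802²/2)·2.2695) / 0.874063 = (-0.162112 + 0.447355) / 0.874063 = 0.326342
d₂ = d₁ − σ√T = 0.326342 − 0.874063 = -0.547722
e^{−rT} = 0.936729
N(d₁) = 0.627917,  N(d₂) = 0.291942
price = S·N(d₁) − K·e^{−rT}·N(d₂) = 23.904801 − 12.243252 = 11.661549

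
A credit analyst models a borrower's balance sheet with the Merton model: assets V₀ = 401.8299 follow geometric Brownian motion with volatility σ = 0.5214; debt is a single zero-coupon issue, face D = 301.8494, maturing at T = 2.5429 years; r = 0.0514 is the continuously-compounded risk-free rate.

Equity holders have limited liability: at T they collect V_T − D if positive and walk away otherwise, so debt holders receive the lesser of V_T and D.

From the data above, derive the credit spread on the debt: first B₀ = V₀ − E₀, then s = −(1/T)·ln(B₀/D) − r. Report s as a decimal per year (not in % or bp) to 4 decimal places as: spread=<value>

spread=0.0846

Equity is a call on the firm's assets struck at D = 301.8494:
d₁ = [ln(V₀/D) + (r + σ²/2)T] / (σ√T)
   = [ln(401.8299/301.8494) + (0.0514 + 0.5·0.5214²)·2.5429] / (0.5214·√2.5429)
   = [0.286101 + 0.476359] / 0.831449 = 0.917025
d₂ = d₁ − σ√T = 0.917025 − 0.831449 = 0.085576
N(d₁) = 0.820435,  N(d₂) = 0.534098,  e^(−rT) = 0.877477
E₀ = V₀·N(d₁) − D·e^(−rT)·N(d₂)
   = 401.8299·0.820435 − 301.8494·0.877477·0.534098 = 188.211071
B₀ = V₀ − E₀ = 401.8299 − 188.211071 = 213.618829
spread = −(1/T)·ln(B₀/D) − r = −(1/2.5429)·ln(213.618829/301.8494) − 0.0514 = 0.08456090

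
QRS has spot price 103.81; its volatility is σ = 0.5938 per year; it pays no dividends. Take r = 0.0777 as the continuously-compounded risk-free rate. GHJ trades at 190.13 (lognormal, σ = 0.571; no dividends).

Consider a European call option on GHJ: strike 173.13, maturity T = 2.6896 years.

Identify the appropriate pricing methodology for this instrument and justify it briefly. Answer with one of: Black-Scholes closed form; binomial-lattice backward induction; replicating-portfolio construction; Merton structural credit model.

Key observation: everything needed for the exact continuous-time valuation of the European call on GHJ (strike 173.13) is given, and no feature rules the closed form out.

framework: Black-Scholes closed form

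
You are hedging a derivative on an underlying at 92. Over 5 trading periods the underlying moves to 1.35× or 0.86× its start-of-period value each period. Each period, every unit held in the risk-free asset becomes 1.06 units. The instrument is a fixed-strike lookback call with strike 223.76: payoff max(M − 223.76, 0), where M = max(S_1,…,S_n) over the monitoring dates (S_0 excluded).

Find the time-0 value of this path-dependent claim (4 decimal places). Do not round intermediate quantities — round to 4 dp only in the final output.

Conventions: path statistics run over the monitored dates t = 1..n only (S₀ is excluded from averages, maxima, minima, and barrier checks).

price = 4.5652

With p* = (R−d)/(u−d) = 0.4082, sum probability × payoff across the paths and divide by R^5.
Enumerate all 2^5 = 32 price paths (U = up ×1.35, D = down ×0.86); each path with k up-moves has probability p*^k·(1−p*)^(5−k).
DDDDD: M=79.1200, payoff=0.0000, prob=0.072612
UDDDD: M=124.2000, payoff=0.0000, prob=0.050077
DUDDD: M=106.8120, payoff=0.0000, prob=0.050077
UUDDD: M=167.6700, payoff=0.0000, prob=0.034536
DDUDD: M=91.8583, payoff=0.0000, prob=0.050077
UDUDD: M=144.1962, payoff=0.0000, prob=0.034536
DUUDD: M=144.1962, payoff=0.0000, prob=0.034536
UUUDD: M=226.3545, payoff=2.5945, prob=0.023818
DDDUD: M=79.1200, payoff=0.0000, prob=0.050077
UDDUD: M=124.2000, payoff=0.0000, prob=0.034536
DUDUD: M=124.0087, payoff=0.0000, prob=0.034536
UUDUD: M=194.6649, payoff=0.0000, prob=0.023818
DDUUD: M=124.0087, payoff=0.0000, prob=0.034536
UDUUD: M=194.6649, payoff=0.0000, prob=0.023818
DUUUD: M=194.6649, payoff=0.0000, prob=0.023818
UUUUD: M=305.5786, payoff=81.8186, prob=0.016426
DDDDU: M=79.1200, payoff=0.0000, prob=0.050077
UDDDU: M=124.2000, payoff=0.0000, prob=0.034536
DUDDU: M=106.8120, payoff=0.0000, prob=0.034536
UUDDU: M=167.6700, payoff=0.0000, prob=0.023818
DDUDU: M=106.6475, payoff=0.0000, prob=0.034536
UDUDU: M=167.4118, payoff=0.0000, prob=0.023818
DUUDU: M=167.4118, payoff=0.0000, prob=0.023818
UUUDU: M=262.7976, payoff=39.0376, prob=0.016426
DDDUU: M=106.6475, payoff=0.0000, prob=0.034536
UDDUU: M=167.4118, payoff=0.0000, prob=0.023818
DUDUU: M=167.4118, payoff=0.0000, prob=0.023818
UUDUU: M=262.7976, payoff=39.0376, prob=0.016426
DDUUU: M=167.4118, payoff=0.0000, prob=0.023818
UDUUU: M=262.7976, payoff=39.0376, prob=0.016426
DUUUU: M=262.7976, payoff=39.0376, prob=0.016426
UUUUU: M=412.5311, payoff=188.7711, prob=0.011328
Price = Σ prob·payoff / R^5 = 6.109204 / 1.338226 = 4.5652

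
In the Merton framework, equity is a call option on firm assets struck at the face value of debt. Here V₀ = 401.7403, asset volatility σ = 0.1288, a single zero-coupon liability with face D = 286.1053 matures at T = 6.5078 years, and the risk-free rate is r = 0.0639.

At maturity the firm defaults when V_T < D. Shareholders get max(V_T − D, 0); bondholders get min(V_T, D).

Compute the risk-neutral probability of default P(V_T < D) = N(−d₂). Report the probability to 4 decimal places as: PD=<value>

With assets at 401.7403 and a single debt payment of 286.1053 at 6.5078 years:
d₁ = [ln(V₀/D) + (r + σ²/2)T] / (σ√T)
   = [ln(401.7403/286.1053) + (0.0639 + 0.5·0.1288²)·6.5078] / (0.1288·√6.5078)
   = [0.339446 + 0.469829] / 0.328574 = 2.462992
d₂ = d₁ − σ√T = 2.462992 − 0.328574 = 2.134418
risk-neutral PD = N(−d₂) = N(-2.134418) = 0.016404

PD=0.0164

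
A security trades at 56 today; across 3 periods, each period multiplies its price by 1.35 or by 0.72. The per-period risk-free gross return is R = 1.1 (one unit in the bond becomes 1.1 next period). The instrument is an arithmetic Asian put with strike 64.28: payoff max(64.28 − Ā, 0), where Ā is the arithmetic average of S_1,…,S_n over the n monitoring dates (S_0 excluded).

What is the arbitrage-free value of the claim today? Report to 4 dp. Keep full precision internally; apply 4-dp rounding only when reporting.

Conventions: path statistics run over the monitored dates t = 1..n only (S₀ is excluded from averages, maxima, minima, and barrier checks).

price = 6.4631

Risk-neutral up-probability p* = (R−d)/(u−d) = (1.1−0.72)/(1.35−0.72) = 0.6032; the claim prices as the p*-weighted sum of path payoffs discounted by R^3.
Enumerate all 2^3 = 8 price paths (U = up ×1.35, D = down ×0.72); each path with k up-moves has probability p*^k·(1−p*)^(3−k).
DDD: Ā=30.0841, payoff=34.1959, prob=0.062488
UDD: Ā=56.4077, payoff=7.8723, prob=0.094982
DUD: Ā=44.6477, payoff=19.6323, prob=0.094982
UUD: Ā=83.7144, payoff=0.0000, prob=0.144373
DDU: Ā=36.1805, payoff=28.0995, prob=0.094982
UDU: Ā=67.8384, payoff=0.0000, prob=0.144373
DUU: Ā=56.0784, payoff=8.2016, prob=0.144373
UUU: Ā=105.1470, payoff=0.0000, prob=0.219447
Price = Σ prob·payoff / R^3 = 8.602333 / 1.331000 = 6.4631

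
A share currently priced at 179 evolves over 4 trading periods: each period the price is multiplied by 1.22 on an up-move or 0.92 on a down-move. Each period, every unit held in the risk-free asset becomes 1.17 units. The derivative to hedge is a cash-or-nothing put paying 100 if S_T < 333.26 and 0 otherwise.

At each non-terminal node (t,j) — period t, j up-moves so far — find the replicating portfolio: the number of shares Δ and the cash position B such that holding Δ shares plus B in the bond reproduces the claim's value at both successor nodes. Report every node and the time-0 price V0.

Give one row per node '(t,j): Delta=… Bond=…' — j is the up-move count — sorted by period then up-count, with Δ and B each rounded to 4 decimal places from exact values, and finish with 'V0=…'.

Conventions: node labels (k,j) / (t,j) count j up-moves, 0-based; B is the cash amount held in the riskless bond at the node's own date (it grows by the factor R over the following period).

The replicating-portfolio and risk-neutral prices coincide; use p* = (1.17−0.92)/(1.22−0.92) = 0.8333 for the latter.
Expiry values: V(4,0)=100.0000, V(4,1)=100.0000, V(4,2)=100.0000, V(4,3)=100.0000, V(4,4)=0.0000
  t=3,j=0: stock 139.3852 → up 170.0499 (V=100.0000), down 128.2343 (V=100.0000). Price 85.4701; hedge Δ=0.0000, bond B=85.4701.
  t=3,j=1: stock 184.8368 → up 225.5009 (V=100.0000), down 170.0499 (V=100.0000). Price 85.4701; hedge Δ=0.0000, bond B=85.4701.
  t=3,j=2: stock 245.1097 → up 299.0338 (V=100.0000), down 225.5009 (V=100.0000). Price 85.4701; hedge Δ=0.0000, bond B=85.4701.
  t=3,j=3: stock 325.0368 → up 396.5449 (V=0.0000), down 299.0338 (V=100.0000). Price 14.2450; hedge Δ=-1.0255, bond B=347.5783.
  t=2,j=0: stock 151.5056 → up 184.8368 (V=85.4701), down 139.3852 (V=85.4701). Price 73.0514; hedge Δ=0.0000, bond B=73.0514.
  t=2,j=1: stock 200.9096 → up 245.1097 (V=85.4701), down 184.8368 (V=85.4701). Price 73.0514; hedge Δ=0.0000, bond B=73.0514.
  t=2,j=2: stock 266.4236 → up 325.0368 (V=14.2450), down 245.1097 (V=85.4701). Price 22.3212; hedge Δ=-0.8911, bond B=259.7382.
  t=1,j=0: stock 164.6800 → up 200.9096 (V=73.0514), down 151.5056 (V=73.0514). Price 62.4371; hedge Δ=0.0000, bond B=62.4371.
  t=1,j=1: stock 218.3800 → up 266.4236 (V=22.3212), down 200.9096 (V=73.0514). Price 26.3045; hedge Δ=-0.7743, bond B=195.4049.
  t=0,j=0: stock 179.0000 → up 218.3800 (V=26.3045), down 164.6800 (V=62.4371). Price 27.6296; hedge Δ=-0.6729, bond B=148.0714.
As a check, the time-0 holding Δ(0,0)·S0 + B(0,0) comes to 27.6296 — exactly V0.

(0,0): Delta=-0.6729 Bond=148.0714
(1,0): Delta=0.0000 Bond=62.4371
(1,1): Delta=-0.7743 Bond=195.4049
(2,0): Delta=0.0000 Bond=73.0514
(2,1): Delta=0.0000 Bond=73.0514
(2,2): Delta=-0.8911 Bond=259.7382
(3,0): Delta=0.0000 Bond=85.4701
(3,1): Delta=0.0000 Bond=85.4701
(3,2): Delta=0.0000 Bond=85.4701
(3,3): Delta=-1.0255 Bond=347.5783
V0=27.6296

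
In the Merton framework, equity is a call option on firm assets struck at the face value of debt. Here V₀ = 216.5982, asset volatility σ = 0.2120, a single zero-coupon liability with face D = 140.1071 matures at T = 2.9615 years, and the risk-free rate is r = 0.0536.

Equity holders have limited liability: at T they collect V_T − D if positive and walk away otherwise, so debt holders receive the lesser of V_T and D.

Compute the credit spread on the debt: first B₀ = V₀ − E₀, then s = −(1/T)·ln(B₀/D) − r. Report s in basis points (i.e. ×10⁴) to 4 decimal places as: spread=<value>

Equity is a call on the firm's assets struck at D = 140.1071:
d₁ = [ln(V₀/D) + (r + σ²/2)T] / (σ√T)
   = [ln(216.5982/140.1071) + (0.0536 + 0.5·0.2120²)·2.9615] / (0.2120·√2.9615)
   = [0.435637 + 0.225287] / 0.364831 = 1.811590
d₂ = d₁ − σ√T = 1.811590 − 0.364831 = 1.446759
N(d₁) = 0.964975,  N(d₂) = 0.926018,  e^(−rT) = 0.853221
E₀ = V₀·N(d₁) − D·e^(−rT)·N(d₂)
   = 216.5982·0.964975 − 140.1071·0.853221·0.926018 = 98.313549
B₀ = V₀ − E₀ = 216.5982 − 98.313549 = 118.284651
spread = −(1/T)·ln(B₀/D) − r = −(1/2.9615)·ln(118.284651/140.1071) − 0.0536 = 0.00357141
in basis points: 0.00357141 × 10⁴ = 35.7141 bp

spread=35.7141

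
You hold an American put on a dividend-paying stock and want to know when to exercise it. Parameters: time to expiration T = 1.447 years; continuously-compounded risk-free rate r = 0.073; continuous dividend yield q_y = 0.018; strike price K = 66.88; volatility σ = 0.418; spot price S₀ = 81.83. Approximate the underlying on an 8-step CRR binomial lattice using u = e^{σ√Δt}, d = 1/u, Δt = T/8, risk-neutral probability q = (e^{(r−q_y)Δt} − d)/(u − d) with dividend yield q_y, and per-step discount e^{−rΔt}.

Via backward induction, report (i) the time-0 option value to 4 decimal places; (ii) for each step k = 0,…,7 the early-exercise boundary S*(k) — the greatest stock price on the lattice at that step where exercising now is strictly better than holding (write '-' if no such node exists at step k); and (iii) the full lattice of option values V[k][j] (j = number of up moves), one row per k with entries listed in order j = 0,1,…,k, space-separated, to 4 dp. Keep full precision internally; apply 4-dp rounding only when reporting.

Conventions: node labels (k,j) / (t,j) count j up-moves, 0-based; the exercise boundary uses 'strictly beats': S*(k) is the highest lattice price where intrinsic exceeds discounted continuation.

price = 6.8307
boundary = - - - - 40.1874 33.6421 40.1874 48.0060
tree:
6.8307
10.0470 3.5844
14.3826 5.6943 1.4304
19.9512 8.8328 2.5001 0.3276
26.6926 13.3020 4.3040 0.6429 0.0000
33.2379 19.2995 7.2645 1.2616 0.0000 0.0000
38.7171 26.6926 11.9368 2.4758 0.0000 0.0000 0.0000
43.3039 33.2379 18.8740 4.8585 0.0000 0.0000 0.0000 0.0000
47.1437 38.7171 26.6926 9.5343 0.0000 0.0000 0.0000 0.0000 0.0000

Δt=0.18088, u=1.19455, d=0.83713, q=0.48365, disc=e^(-rΔt)=0.98688
k=8 terminal: V=max(K-S,0) → 47.1437 38.7171 26.6926 9.5343 0.0000 0.0000 0.0000 0.0000 0.0000
k=7: j=0 S=23.5761 intr=43.3039 cont=42.5033 V=43.3039[EX]; j=1 S=33.6421 intr=33.2379 cont=32.4699 V=33.2379[EX]; j=2 S=48.0060 intr=18.8740 cont=18.1528 V=18.8740[EX]; j=3 S=68.5026 intr=0.0000 cont=4.8585 V=4.8585[hold]; j=4 S=97.7504 intr=0.0000 cont=0.0000 V=0.0000[hold]; j=5 S=139.4858 intr=0.0000 cont=0.0000 V=0.0000[hold]; j=6 S=199.0405 intr=0.0000 cont=0.0000 V=0.0000[hold]; j=7 S=284.0227 intr=0.0000 cont=0.0000 V=0.0000[hold]  S*(7)=48.0060
k=6: j=0 S=28.1629 intr=38.7171 cont=37.9313 V=38.7171[EX]; j=1 S=40.1874 intr=26.6926 cont=25.9460 V=26.6926[EX]; j=2 S=57.3457 intr=9.5343 cont=11.9368 V=11.9368[hold]; j=3 S=81.8300 intr=0.0000 cont=2.4758 V=2.4758[hold]; j=4 S=116.7681 intr=0.0000 cont=0.0000 V=0.0000[hold]; j=5 S=166.6233 intr=0.0000 cont=0.0000 V=0.0000[hold]; j=6 S=237.7646 intr=0.0000 cont=0.0000 V=0.0000[hold]  S*(6)=40.1874
k=5: j=0 S=33.6421 intr=33.2379 cont=32.4699 V=33.2379[EX]; j=1 S=48.0060 intr=18.8740 cont=19.2995 V=19.2995[hold]; j=2 S=68.5026 intr=0.0000 cont=7.2645 V=7.2645[hold]; j=3 S=97.7504 intr=0.0000 cont=1.2616 V=1.2616[hold]; j=4 S=139.4858 intr=0.0000 cont=0.0000 V=0.0000[hold]; j=5 S=199.0405 intr=0.0000 cont=0.0000 V=0.0000[hold]  S*(5)=33.6421
k=4: j=0 S=40.1874 intr=26.6926 cont=26.1491 V=26.6926[EX]; j=1 S=57.3457 intr=9.5343 cont=13.3020 V=13.3020[hold]; j=2 S=81.8300 intr=0.0000 cont=4.3040 V=4.3040[hold]; j=3 S=116.7681 intr=0.0000 cont=0.6429 V=0.6429[hold]; j=4 S=166.6233 intr=0.0000 cont=0.0000 V=0.0000[hold]  S*(4)=40.1874
k=3: j=0 S=48.0060 intr=18.8740 cont=19.9512 V=19.9512[hold]; j=1 S=68.5026 intr=0.0000 cont=8.8328 V=8.8328[hold]; j=2 S=97.7504 intr=0.0000 cont=2.5001 V=2.5001[hold]; j=3 S=139.4858 intr=0.0000 cont=0.3276 V=0.3276[hold]  S*(3)=-
k=2: j=0 S=57.3457 intr=9.5343 cont=14.3826 V=14.3826[hold]; j=1 S=81.8300 intr=0.0000 cont=5.6943 V=5.6943[hold]; j=2 S=116.7681 intr=0.0000 cont=1.4304 V=1.4304[hold]  S*(2)=-
k=1: j=0 S=68.5026 intr=0.0000 cont=10.0470 V=10.0470[hold]; j=1 S=97.7504 intr=0.0000 cont=3.5844 V=3.5844[hold]  S*(1)=-
k=0: j=0 S=81.8300 intr=0.0000 cont=6.8307 V=6.8307[hold]  S*(0)=-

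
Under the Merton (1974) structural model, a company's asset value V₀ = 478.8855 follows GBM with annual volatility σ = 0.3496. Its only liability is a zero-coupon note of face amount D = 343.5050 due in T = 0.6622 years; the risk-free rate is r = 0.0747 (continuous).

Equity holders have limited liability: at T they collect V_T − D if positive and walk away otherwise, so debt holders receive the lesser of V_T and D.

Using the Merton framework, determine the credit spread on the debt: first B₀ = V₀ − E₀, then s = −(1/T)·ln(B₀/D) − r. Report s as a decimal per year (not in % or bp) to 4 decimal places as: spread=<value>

spread=0.0216

Work the structural quantities from V₀ = 478.8855 against face 343.5050:
d₁ = [ln(V₀/D) + (r + σ²/2)T] / (σ√T)
   = [ln(478.8855/343.5050) + (0.0747 + 0.5·0.3496²)·0.6622] / (0.3496·√0.6622)
   = [0.332260 + 0.089933] / 0.284489 = 1.484039
d₂ = d₁ − σ√T = 1.484039 − 0.284489 = 1.199550
N(d₁) = 0.931101,  N(d₂) = 0.884843,  e^(−rT) = 0.951737
E₀ = V₀·N(d₁) − D·e^(−rT)·N(d₂)
   = 478.8855·0.931101 − 343.5050·0.951737·0.884843 = 156.612067
B₀ = V₀ − E₀ = 478.8855 − 156.612067 = 322.273433
spread = −(1/T)·ln(B₀/D) − r = −(1/0.6622)·ln(322.273433/343.5050) − 0.0747 = 0.02164749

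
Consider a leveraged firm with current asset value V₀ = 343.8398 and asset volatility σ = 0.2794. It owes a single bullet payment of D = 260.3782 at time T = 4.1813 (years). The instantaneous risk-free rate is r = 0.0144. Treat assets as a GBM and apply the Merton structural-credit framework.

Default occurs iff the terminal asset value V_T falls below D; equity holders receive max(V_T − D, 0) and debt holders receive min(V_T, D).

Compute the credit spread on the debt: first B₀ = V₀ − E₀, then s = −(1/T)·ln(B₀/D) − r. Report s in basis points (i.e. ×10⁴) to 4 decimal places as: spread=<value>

spread=287.0758

With assets at 343.8398 and a single debt payment of 260.3782 at 4.1813 years:
d₁ = [ln(V₀/D) + (r + σ²/2)T] / (σ√T)
   = [ln(343.8398/260.3782) + (0.0144 + 0.5·0.2794²)·4.1813] / (0.2794·√4.1813)
   = [0.278041 + 0.223416] / 0.571323 = 0.877711
d₂ = d₁ − σ√T = 0.877711 − 0.571323 = 0.306387
N(d₁) = 0.809950,  N(d₂) = 0.620345,  e^(−rT) = 0.941566
E₀ = V₀·N(d₁) − D·e^(−rT)·N(d₂)
   = 343.8398·0.809950 − 260.3782·0.941566·0.620345 = 126.407079
B₀ = V₀ − E₀ = 343.8398 − 126.407079 = 217.432721
spread = −(1/T)·ln(B₀/D) − r = −(1/4.1813)·ln(217.432721/260.3782) − 0.0144 = 0.02870758
in basis points: 0.02870758 × 10⁴ = 287.0758 bp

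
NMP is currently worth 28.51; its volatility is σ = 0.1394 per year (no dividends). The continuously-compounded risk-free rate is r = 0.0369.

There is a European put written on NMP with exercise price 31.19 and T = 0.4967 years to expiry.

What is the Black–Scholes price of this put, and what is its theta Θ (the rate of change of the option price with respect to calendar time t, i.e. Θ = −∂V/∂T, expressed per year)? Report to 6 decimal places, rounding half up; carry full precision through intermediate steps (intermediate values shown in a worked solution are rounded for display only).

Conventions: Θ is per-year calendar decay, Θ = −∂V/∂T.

σ√T = 0.1394·√0.4967 = 0.098245
d₁ = (ln(S/K) + (r+σ²/2)T) / (σ√T) = (ln(28.51/31.19) + (0.0369+0.1394²/2)·0.4967) / 0.098245 = (-0.089843 + 0.023154) / 0.098245 = -0.678798
d₂ = d₁ − σ√T = -0.678798 − 0.098245 = -0.777042
e^{−rT} = 0.981839
N(−d₁) = 0.751367,  N(−d₂) = 0.781433
Put price V = K·e^{−rT}·N(−d₂) − S·N(−d₁) = 23.930256 − 21.421471 = 2.508785
φ(d₁) = (1/√(2π))·e^{−d₁²/2} = 0.316852
Θ = −S·φ(d₁)·σ/(2√T) + r·K·e^{−rT}·N(−d₂) = −0.893385 + 0.883026 = -0.010359

price = 2.508785
Θ = -0.010359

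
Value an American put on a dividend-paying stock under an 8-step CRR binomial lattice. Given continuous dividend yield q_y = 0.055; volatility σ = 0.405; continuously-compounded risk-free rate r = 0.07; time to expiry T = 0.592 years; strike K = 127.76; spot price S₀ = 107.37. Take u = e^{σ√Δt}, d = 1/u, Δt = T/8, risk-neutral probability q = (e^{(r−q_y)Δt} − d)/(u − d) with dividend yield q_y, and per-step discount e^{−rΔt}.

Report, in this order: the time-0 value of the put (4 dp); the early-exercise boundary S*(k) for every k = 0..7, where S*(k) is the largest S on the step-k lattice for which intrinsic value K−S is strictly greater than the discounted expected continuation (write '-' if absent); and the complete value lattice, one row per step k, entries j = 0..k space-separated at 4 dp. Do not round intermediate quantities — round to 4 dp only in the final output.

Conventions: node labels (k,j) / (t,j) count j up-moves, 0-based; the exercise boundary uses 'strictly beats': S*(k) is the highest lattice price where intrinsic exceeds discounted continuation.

price = 25.8567
boundary = - - - 77.1510 86.1368 77.1510 86.1368 96.1692
tree:
25.8567
33.3943 17.8905
41.7930 24.5679 10.7790
50.6090 32.6013 16.0450 5.1342
58.6573 41.6232 23.0844 8.5173 1.4884
65.8661 50.6090 31.8274 13.7691 2.8635 0.0000
72.3229 58.6573 41.6232 21.4552 5.5089 0.0000 0.0000
78.1061 65.8661 50.6090 31.5908 10.5984 0.0000 0.0000 0.0000
83.2860 72.3229 58.6573 41.6232 20.3900 0.0000 0.0000 0.0000 0.0000

Δt=0.07400, u=1.11647, d=0.89568, q=0.47752, disc=e^(-rΔt)=0.99483
k=8 terminal: V=max(K-S,0) → 83.2860 72.3229 58.6573 41.6232 20.3900 0.0000 0.0000 0.0000 0.0000
k=7: j=0 S=49.6539 intr=78.1061 cont=77.6477 V=78.1061[EX]; j=1 S=61.8939 intr=65.8661 cont=65.4574 V=65.8661[EX]; j=2 S=77.1510 intr=50.6090 cont=50.2622 V=50.6090[EX]; j=3 S=96.1692 intr=31.5908 cont=31.3214 V=31.5908[EX]; j=4 S=119.8754 intr=7.8846 cont=10.5984 V=10.5984[hold]; j=5 S=149.4253 intr=0.0000 cont=0.0000 V=0.0000[hold]; j=6 S=186.2594 intr=0.0000 cont=0.0000 V=0.0000[hold]; j=7 S=232.1733 intr=0.0000 cont=0.0000 V=0.0000[hold]  S*(7)=96.1692
k=6: j=0 S=55.4371 intr=72.3229 cont=71.8880 V=72.3229[EX]; j=1 S=69.1027 intr=58.6573 cont=58.2779 V=58.6573[EX]; j=2 S=86.1368 intr=41.6232 cont=41.3130 V=41.6232[EX]; j=3 S=107.3700 intr=20.3900 cont=21.4552 V=21.4552[hold]; j=4 S=133.8373 intr=0.0000 cont=5.5089 V=5.5089[hold]; j=5 S=166.8289 intr=0.0000 cont=0.0000 V=0.0000[hold]; j=6 S=207.9530 intr=0.0000 cont=0.0000 V=0.0000[hold]  S*(6)=86.1368
k=5: j=0 S=61.8939 intr=65.8661 cont=65.4574 V=65.8661[EX]; j=1 S=77.1510 intr=50.6090 cont=50.2622 V=50.6090[EX]; j=2 S=96.1692 intr=31.5908 cont=31.8274 V=31.8274[hold]; j=3 S=119.8754 intr=7.8846 cont=13.7691 V=13.7691[hold]; j=4 S=149.4253 intr=0.0000 cont=2.8635 V=2.8635[hold]; j=5 S=186.2594 intr=0.0000 cont=0.0000 V=0.0000[hold]  S*(5)=77.1510
k=4: j=0 S=69.1027 intr=58.6573 cont=58.2779 V=58.6573[EX]; j=1 S=86.1368 intr=41.6232 cont=41.4253 V=41.6232[EX]; j=2 S=107.3700 intr=20.3900 cont=23.0844 V=23.0844[hold]; j=3 S=133.8373 intr=0.0000 cont=8.5173 V=8.5173[hold]; j=4 S=166.8289 intr=0.0000 cont=1.4884 V=1.4884[hold]  S*(4)=86.1368
k=3: j=0 S=77.1510 intr=50.6090 cont=50.2622 V=50.6090[EX]; j=1 S=96.1692 intr=31.5908 cont=32.6013 V=32.6013[hold]; j=2 S=119.8754 intr=7.8846 cont=16.0450 V=16.0450[hold]; j=3 S=149.4253 intr=0.0000 cont=5.1342 V=5.1342[hold]  S*(3)=77.1510
k=2: j=0 S=86.1368 intr=41.6232 cont=41.7930 V=41.7930[hold]; j=1 S=107.3700 intr=20.3900 cont=24.5679 V=24.5679[hold]; j=2 S=133.8373 intr=0.0000 cont=10.7790 V=10.7790[hold]  S*(2)=-
k=1: j=0 S=96.1692 intr=31.5908 cont=33.3943 V=33.3943[hold]; j=1 S=119.8754 intr=7.8846 cont=17.8905 V=17.8905[hold]  S*(1)=-
k=0: j=0 S=107.3700 intr=20.3900 cont=25.8567 V=25.8567[hold]  S*(0)=-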